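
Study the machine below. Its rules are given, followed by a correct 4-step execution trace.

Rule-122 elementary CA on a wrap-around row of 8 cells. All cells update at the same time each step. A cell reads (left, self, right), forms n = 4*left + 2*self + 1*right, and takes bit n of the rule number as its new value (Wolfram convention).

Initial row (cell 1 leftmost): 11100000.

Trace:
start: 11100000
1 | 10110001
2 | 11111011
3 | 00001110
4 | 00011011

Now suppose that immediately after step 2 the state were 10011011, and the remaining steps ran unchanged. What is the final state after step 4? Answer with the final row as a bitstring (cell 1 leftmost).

10000011

state after step 2 := 10011011
3 | 11111110
4 | 10000011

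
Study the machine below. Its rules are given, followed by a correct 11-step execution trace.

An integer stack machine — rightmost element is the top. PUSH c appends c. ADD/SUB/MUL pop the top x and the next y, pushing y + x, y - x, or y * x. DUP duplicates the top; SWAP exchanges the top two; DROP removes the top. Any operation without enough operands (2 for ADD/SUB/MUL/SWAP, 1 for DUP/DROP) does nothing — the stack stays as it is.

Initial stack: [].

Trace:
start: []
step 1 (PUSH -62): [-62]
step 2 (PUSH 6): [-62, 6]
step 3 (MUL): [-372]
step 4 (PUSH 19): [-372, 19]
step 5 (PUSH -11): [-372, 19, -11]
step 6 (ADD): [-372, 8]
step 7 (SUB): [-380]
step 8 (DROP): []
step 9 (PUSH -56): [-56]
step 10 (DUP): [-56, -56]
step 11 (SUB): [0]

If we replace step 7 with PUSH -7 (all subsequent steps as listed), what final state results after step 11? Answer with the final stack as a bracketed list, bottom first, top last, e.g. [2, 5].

(re-executing from step 7 with the substitution; state before step 7: [-372, 8])
step 7 (PUSH -7): [-372, 8, -7]
step 8 (DROP): [-372, 8]
step 9 (PUSH -56): [-372, 8, -56]
step 10 (DUP): [-372, 8, -56, -56]
step 11 (SUB): [-372, 8, 0]

[-372, 8, 0]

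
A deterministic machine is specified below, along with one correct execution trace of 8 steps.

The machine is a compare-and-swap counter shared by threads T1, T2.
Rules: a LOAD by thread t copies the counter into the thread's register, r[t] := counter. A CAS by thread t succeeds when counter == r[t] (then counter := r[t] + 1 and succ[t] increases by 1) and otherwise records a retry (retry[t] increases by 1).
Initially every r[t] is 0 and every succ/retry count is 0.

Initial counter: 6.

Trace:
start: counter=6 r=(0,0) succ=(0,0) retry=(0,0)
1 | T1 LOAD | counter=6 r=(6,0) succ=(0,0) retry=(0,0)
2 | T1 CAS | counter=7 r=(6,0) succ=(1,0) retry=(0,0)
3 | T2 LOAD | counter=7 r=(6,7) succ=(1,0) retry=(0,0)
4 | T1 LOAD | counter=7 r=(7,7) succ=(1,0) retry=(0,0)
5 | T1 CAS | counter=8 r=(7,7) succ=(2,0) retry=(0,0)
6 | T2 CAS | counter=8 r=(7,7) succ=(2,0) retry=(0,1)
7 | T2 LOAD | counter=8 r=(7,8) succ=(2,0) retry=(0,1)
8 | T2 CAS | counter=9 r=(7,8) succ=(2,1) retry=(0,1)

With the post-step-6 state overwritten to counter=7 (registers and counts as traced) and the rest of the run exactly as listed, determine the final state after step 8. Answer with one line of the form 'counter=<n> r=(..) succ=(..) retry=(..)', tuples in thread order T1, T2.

counter=8 r=(7,7) succ=(2,1) retry=(0,1)

state after step 6 := counter=7 r=(7,7) succ=(2,0) retry=(0,1)
7 | T2 LOAD | counter=7 r=(7,7) succ=(2,0) retry=(0,1)
8 | T2 CAS | counter=8 r=(7,7) succ=(2,1) retry=(0,1)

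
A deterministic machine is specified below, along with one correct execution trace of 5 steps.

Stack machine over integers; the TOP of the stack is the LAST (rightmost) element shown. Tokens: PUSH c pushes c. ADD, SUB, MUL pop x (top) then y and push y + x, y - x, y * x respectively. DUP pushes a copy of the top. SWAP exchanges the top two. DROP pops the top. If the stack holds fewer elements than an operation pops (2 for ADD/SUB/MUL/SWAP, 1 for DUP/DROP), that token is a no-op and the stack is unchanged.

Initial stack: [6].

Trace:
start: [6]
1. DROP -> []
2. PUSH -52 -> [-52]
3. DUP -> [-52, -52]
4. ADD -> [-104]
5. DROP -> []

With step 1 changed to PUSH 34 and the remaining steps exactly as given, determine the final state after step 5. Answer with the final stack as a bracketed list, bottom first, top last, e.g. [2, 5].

(re-executing from step 1 with the substitution; state before step 1: [6])
1. PUSH 34 -> [6, 34]
2. PUSH -52 -> [6, 34, -52]
3. DUP -> [6, 34, -52, -52]
4. ADD -> [6, 34, -104]
5. DROP -> [6, 34]

[6, 34]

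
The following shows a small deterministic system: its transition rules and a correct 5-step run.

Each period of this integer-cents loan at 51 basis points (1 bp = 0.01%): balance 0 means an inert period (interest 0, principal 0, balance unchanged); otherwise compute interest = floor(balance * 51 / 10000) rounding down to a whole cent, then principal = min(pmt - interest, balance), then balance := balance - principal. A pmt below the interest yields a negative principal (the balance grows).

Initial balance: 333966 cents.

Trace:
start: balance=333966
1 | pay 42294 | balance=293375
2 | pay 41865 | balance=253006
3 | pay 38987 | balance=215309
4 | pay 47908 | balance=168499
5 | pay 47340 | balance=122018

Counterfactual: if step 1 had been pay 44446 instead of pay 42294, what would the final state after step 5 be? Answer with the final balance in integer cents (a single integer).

(re-executing from step 1 with the substitution; state before step 1: balance=333966)
1 | pay 44446 | balance=291223
2 | pay 41865 | balance=250843
3 | pay 38987 | balance=213135
4 | pay 47908 | balance=166313
5 | pay 47340 | balance=119821

119821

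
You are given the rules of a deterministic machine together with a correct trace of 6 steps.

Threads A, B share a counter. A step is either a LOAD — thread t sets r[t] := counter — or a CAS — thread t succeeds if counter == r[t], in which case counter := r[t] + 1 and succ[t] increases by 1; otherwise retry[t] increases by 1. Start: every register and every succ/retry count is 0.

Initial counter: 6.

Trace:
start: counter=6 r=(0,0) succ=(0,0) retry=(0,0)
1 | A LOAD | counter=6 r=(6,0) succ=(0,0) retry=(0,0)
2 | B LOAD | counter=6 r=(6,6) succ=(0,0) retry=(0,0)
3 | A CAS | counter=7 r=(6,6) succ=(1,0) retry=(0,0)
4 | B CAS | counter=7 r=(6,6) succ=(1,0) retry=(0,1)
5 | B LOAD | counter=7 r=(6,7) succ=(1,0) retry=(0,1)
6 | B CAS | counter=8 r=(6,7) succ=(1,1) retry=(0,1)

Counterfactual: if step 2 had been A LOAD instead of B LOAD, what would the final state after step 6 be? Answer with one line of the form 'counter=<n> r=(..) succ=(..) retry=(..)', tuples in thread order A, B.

(re-executing from step 2 with the substitution; state before step 2: counter=6 r=(6,0) succ=(0,0) retry=(0,0))
2 | A LOAD | counter=6 r=(6,0) succ=(0,0) retry=(0,0)
3 | A CAS | counter=7 r=(6,0) succ=(1,0) retry=(0,0)
4 | B CAS | counter=7 r=(6,0) succ=(1,0) retry=(0,1)
5 | B LOAD | counter=7 r=(6,7) succ=(1,0) retry=(0,1)
6 | B CAS | counter=8 r=(6,7) succ=(1,1) retry=(0,1)

counter=8 r=(6,7) succ=(1,1) retry=(0,1)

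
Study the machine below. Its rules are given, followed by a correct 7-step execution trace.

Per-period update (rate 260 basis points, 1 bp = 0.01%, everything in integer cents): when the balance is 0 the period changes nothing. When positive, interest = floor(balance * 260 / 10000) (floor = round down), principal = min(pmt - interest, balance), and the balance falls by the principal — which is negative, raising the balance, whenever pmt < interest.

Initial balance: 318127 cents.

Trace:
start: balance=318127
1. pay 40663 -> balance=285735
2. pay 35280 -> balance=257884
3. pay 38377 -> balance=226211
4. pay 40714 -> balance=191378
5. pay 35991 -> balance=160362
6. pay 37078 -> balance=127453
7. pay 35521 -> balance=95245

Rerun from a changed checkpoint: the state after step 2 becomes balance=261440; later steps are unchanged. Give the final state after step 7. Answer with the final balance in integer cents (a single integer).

state after step 2 := balance=261440
3. pay 38377 -> balance=229860
4. pay 40714 -> balance=195122
5. pay 35991 -> balance=164204
6. pay 37078 -> balance=131395
7. pay 35521 -> balance=99290

99290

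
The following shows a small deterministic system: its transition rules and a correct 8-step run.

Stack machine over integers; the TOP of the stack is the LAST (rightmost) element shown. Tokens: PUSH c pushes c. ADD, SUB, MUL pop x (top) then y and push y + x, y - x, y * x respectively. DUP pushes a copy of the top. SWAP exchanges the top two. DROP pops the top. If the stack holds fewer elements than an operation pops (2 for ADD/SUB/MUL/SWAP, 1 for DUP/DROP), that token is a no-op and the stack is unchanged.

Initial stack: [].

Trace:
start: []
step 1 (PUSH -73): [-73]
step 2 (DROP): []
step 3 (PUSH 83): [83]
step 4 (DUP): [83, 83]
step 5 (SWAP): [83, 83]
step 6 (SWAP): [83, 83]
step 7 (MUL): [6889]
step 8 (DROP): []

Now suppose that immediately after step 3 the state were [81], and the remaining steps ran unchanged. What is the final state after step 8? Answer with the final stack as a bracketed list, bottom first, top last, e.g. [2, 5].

state after step 3 := [81]
step 4 (DUP): [81, 81]
step 5 (SWAP): [81, 81]
step 6 (SWAP): [81, 81]
step 7 (MUL): [6561]
step 8 (DROP): []

[]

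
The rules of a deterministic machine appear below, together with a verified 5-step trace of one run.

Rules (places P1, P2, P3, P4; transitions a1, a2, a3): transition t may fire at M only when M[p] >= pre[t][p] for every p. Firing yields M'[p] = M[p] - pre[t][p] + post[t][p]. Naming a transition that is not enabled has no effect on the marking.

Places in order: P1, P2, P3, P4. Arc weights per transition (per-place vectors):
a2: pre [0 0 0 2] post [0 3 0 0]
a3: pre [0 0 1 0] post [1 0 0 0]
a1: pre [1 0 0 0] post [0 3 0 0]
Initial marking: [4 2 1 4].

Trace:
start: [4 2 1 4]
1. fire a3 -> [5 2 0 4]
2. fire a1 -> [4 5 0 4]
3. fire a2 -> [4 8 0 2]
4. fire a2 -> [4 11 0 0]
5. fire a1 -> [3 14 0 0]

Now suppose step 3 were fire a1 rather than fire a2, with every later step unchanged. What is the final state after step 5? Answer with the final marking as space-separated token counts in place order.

2 14 0 2

(re-executing from step 3 with the substitution; state before step 3: [4 5 0 4])
3. fire a1 -> [3 8 0 4]
4. fire a2 -> [3 11 0 2]
5. fire a1 -> [2 14 0 2]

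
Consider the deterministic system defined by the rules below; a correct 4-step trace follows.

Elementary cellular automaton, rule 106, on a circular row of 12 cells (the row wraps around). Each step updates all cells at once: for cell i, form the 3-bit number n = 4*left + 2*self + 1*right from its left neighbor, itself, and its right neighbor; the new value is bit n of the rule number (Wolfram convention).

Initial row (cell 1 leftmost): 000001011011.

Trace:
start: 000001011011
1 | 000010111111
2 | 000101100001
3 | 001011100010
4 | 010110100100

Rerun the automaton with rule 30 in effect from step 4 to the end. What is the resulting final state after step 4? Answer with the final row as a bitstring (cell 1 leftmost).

(re-executing step 4 under rule 30; state before step 4: 001011100010)
4 | 011010010111

011010010111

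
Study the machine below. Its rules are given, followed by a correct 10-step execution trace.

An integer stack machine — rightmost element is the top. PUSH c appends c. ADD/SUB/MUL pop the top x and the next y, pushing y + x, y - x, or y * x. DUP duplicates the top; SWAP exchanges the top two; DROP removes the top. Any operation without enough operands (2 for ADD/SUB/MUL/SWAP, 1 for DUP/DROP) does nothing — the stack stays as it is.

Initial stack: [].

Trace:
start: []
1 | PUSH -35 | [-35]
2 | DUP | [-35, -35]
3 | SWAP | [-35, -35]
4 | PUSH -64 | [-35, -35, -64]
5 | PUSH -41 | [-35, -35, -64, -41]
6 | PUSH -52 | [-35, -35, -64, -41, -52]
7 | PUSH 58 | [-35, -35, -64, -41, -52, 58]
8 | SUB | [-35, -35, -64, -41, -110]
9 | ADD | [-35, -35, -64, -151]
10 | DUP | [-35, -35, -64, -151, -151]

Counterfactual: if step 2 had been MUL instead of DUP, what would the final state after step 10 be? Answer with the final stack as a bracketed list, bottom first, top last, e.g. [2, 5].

(re-executing from step 2 with the substitution; state before step 2: [-35])
2 | MUL | [-35]
3 | SWAP | [-35]
4 | PUSH -64 | [-35, -64]
5 | PUSH -41 | [-35, -64, -41]
6 | PUSH -52 | [-35, -64, -41, -52]
7 | PUSH 58 | [-35, -64, -41, -52, 58]
8 | SUB | [-35, -64, -41, -110]
9 | ADD | [-35, -64, -151]
10 | DUP | [-35, -64, -151, -151]

[-35, -64, -151, -151]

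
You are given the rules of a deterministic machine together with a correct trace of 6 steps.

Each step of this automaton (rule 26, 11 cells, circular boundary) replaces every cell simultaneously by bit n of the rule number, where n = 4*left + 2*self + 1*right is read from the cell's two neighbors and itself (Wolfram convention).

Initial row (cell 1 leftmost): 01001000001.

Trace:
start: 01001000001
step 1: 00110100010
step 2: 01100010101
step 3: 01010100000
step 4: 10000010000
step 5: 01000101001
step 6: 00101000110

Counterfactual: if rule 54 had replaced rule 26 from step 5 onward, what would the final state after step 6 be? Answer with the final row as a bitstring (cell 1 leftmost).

(re-executing steps 5..6 under rule 54; state before step 5: 10000010000)
step 5: 11000111001
step 6: 00101000110

00101000110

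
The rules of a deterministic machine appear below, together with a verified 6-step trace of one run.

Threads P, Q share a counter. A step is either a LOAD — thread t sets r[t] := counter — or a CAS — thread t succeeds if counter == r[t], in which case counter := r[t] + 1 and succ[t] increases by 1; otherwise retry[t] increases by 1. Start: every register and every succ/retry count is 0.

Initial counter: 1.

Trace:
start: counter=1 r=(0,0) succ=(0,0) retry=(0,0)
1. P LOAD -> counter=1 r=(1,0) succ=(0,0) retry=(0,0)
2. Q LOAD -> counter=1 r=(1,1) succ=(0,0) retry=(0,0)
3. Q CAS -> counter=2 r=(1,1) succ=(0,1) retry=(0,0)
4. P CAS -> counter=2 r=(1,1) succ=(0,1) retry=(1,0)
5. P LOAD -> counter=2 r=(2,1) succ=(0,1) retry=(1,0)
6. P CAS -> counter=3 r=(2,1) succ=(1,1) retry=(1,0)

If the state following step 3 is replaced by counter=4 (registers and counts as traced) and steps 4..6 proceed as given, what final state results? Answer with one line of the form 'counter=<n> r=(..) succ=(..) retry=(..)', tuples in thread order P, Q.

state after step 3 := counter=4 r=(1,1) succ=(0,1) retry=(0,0)
4. P CAS -> counter=4 r=(1,1) succ=(0,1) retry=(1,0)
5. P LOAD -> counter=4 r=(4,1) succ=(0,1) retry=(1,0)
6. P CAS -> counter=5 r=(4,1) succ=(1,1) retry=(1,0)

counter=5 r=(4,1) succ=(1,1) retry=(1,0)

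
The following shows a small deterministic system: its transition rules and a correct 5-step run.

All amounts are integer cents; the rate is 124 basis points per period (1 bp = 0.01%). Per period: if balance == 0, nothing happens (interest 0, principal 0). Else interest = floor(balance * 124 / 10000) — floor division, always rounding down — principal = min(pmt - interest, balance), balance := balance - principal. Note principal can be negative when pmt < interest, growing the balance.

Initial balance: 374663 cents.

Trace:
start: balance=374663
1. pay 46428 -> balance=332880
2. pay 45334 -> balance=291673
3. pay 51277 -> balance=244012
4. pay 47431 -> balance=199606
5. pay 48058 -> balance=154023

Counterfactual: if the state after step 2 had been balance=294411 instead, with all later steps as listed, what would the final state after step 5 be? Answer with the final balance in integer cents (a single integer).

state after step 2 := balance=294411
3. pay 51277 -> balance=246784
4. pay 47431 -> balance=202413
5. pay 48058 -> balance=156864

156864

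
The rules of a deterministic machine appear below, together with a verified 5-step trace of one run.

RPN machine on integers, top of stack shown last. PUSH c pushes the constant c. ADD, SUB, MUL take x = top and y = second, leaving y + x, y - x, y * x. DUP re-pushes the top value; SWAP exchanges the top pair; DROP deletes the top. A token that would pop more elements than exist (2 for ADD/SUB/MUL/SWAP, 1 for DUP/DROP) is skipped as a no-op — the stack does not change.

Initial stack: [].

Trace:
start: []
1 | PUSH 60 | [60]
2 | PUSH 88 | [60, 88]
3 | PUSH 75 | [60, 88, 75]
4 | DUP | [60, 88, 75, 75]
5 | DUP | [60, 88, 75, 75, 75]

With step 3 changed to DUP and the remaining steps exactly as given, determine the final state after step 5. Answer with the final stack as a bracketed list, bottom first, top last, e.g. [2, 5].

[60, 88, 88, 88, 88]

(re-executing from step 3 with the substitution; state before step 3: [60, 88])
3 | DUP | [60, 88, 88]
4 | DUP | [60, 88, 88, 88]
5 | DUP | [60, 88, 88, 88, 88]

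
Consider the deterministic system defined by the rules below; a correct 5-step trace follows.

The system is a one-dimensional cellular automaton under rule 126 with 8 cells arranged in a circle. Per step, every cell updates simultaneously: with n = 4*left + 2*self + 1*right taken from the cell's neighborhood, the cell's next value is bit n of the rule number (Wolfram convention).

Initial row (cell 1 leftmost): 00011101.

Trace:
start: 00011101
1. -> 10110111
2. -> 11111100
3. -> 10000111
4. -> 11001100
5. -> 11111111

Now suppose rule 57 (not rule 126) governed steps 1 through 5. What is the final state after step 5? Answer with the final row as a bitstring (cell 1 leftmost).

01010101

(re-executing steps 1..5 under rule 57; state before step 1: 00011101)
1. -> 11010010
2. -> 10101001
3. -> 01010101
4. -> 10101010
5. -> 01010101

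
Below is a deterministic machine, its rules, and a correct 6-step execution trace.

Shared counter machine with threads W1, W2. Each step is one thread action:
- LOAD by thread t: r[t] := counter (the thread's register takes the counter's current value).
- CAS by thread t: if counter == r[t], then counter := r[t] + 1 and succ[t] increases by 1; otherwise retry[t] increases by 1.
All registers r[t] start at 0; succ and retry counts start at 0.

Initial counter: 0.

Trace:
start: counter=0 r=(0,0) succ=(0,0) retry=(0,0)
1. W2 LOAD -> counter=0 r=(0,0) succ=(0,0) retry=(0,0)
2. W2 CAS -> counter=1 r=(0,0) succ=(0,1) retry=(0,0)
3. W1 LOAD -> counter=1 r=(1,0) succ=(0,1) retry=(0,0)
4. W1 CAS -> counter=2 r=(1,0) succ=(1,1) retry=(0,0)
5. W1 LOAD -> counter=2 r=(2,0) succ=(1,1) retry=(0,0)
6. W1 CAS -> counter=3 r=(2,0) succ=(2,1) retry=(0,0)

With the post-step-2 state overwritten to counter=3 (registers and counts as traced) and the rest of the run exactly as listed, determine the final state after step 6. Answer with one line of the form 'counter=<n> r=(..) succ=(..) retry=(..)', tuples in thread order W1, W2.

counter=5 r=(4,0) succ=(2,1) retry=(0,0)

state after step 2 := counter=3 r=(0,0) succ=(0,1) retry=(0,0)
3. W1 LOAD -> counter=3 r=(3,0) succ=(0,1) retry=(0,0)
4. W1 CAS -> counter=4 r=(3,0) succ=(1,1) retry=(0,0)
5. W1 LOAD -> counter=4 r=(4,0) succ=(1,1) retry=(0,0)
6. W1 CAS -> counter=5 r=(4,0) succ=(2,1) retry=(0,0)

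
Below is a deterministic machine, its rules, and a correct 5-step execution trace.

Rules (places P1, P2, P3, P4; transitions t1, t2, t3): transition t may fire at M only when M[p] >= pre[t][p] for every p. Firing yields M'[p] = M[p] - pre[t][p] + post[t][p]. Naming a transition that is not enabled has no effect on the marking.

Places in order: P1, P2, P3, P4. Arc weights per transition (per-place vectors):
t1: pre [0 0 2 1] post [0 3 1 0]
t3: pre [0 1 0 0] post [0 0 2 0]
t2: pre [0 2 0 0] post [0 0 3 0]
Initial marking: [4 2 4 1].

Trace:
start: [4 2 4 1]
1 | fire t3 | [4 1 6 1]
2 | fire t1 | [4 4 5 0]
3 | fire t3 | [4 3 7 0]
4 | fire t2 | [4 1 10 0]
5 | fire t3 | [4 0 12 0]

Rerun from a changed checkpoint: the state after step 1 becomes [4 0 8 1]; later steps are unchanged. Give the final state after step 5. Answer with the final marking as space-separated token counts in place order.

state after step 1 := [4 0 8 1]
2 | fire t1 | [4 3 7 0]
3 | fire t3 | [4 2 9 0]
4 | fire t2 | [4 0 12 0]
5 | fire t3 | [4 0 12 0]

4 0 12 0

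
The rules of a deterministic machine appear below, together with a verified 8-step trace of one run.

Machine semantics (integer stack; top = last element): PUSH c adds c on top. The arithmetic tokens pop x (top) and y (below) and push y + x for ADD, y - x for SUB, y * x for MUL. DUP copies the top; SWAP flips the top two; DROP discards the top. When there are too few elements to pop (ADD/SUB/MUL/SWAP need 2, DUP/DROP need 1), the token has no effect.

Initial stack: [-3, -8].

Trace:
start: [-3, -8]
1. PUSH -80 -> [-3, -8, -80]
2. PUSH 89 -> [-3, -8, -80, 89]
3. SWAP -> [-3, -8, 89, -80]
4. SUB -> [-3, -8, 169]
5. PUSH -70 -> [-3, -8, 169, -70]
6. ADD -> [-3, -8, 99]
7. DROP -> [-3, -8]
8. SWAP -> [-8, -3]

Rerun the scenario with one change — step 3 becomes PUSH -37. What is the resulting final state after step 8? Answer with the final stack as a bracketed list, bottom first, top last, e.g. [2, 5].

(re-executing from step 3 with the substitution; state before step 3: [-3, -8, -80, 89])
3. PUSH -37 -> [-3, -8, -80, 89, -37]
4. SUB -> [-3, -8, -80, 126]
5. PUSH -70 -> [-3, -8, -80, 126, -70]
6. ADD -> [-3, -8, -80, 56]
7. DROP -> [-3, -8, -80]
8. SWAP -> [-3, -80, -8]

[-3, -80, -8]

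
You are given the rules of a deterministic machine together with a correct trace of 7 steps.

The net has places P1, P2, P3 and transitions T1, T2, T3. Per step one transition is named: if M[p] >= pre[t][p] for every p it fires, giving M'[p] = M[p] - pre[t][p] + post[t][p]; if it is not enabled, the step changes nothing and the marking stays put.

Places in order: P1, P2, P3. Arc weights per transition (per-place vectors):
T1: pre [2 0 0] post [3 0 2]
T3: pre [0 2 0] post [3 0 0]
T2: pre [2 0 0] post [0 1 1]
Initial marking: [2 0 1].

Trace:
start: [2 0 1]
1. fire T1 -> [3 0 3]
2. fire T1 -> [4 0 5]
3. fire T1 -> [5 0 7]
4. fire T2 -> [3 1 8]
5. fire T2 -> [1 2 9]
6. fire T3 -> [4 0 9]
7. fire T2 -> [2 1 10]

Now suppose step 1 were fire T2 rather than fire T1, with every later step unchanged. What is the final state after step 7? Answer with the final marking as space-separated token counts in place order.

0 1 2

(re-executing from step 1 with the substitution; state before step 1: [2 0 1])
1. fire T2 -> [0 1 2]
2. fire T1 -> [0 1 2]
3. fire T1 -> [0 1 2]
4. fire T2 -> [0 1 2]
5. fire T2 -> [0 1 2]
6. fire T3 -> [0 1 2]
7. fire T2 -> [0 1 2]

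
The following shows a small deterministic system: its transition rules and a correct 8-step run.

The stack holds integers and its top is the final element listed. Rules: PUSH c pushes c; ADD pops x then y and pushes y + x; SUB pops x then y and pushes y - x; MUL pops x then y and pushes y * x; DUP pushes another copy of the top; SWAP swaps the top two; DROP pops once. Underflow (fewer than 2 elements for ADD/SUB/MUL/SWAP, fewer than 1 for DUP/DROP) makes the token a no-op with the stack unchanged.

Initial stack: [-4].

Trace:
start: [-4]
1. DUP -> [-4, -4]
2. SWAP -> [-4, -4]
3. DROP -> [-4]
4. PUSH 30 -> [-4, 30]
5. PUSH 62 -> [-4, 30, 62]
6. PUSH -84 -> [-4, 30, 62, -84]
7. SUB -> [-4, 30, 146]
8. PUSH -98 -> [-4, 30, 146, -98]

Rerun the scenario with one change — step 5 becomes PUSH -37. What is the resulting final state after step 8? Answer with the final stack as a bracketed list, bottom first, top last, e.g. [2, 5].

[-4, 30, 47, -98]

(re-executing from step 5 with the substitution; state before step 5: [-4, 30])
5. PUSH -37 -> [-4, 30, -37]
6. PUSH -84 -> [-4, 30, -37, -84]
7. SUB -> [-4, 30, 47]
8. PUSH -98 -> [-4, 30, 47, -98]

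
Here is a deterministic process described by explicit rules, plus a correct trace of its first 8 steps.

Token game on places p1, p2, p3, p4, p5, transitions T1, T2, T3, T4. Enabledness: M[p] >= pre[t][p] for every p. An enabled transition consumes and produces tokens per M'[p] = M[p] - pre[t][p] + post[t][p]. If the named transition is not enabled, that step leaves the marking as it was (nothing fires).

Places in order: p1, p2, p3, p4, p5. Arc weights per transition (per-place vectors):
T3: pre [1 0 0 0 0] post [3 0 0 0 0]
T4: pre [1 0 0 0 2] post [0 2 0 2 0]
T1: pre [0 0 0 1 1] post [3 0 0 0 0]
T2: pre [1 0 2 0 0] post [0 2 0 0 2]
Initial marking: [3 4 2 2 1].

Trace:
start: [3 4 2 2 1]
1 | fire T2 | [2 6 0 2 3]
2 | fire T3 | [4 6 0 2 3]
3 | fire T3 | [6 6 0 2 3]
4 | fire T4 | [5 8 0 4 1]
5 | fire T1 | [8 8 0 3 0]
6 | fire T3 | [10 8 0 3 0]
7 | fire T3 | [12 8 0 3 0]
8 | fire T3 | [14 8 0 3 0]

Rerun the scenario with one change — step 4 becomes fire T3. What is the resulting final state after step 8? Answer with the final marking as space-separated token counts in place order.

(re-executing from step 4 with the substitution; state before step 4: [6 6 0 2 3])
4 | fire T3 | [8 6 0 2 3]
5 | fire T1 | [11 6 0 1 2]
6 | fire T3 | [13 6 0 1 2]
7 | fire T3 | [15 6 0 1 2]
8 | fire T3 | [17 6 0 1 2]

17 6 0 1 2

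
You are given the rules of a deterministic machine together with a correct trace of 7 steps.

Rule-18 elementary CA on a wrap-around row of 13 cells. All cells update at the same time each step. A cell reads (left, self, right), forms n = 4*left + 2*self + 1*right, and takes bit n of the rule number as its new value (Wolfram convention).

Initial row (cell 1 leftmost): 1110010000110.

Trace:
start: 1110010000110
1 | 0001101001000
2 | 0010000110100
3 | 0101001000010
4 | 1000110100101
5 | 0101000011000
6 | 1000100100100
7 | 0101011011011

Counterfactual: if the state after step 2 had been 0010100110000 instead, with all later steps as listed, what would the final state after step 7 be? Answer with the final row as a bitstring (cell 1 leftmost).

state after step 2 := 0010100110000
3 | 0100011001000
4 | 1010100110100
5 | 0000011000011
6 | 1000100100100
7 | 0101011011011

0101011011011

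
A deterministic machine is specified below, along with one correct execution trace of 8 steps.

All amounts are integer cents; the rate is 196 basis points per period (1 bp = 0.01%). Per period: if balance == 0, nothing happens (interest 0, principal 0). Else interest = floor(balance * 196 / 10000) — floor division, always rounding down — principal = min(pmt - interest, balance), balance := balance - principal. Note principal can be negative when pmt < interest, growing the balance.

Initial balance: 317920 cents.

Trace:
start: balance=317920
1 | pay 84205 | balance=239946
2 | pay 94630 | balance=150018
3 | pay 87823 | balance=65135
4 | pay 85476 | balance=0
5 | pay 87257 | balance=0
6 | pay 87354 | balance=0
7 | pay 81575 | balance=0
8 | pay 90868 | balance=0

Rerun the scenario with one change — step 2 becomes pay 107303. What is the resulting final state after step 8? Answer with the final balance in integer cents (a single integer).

(re-executing from step 2 with the substitution; state before step 2: balance=239946)
2 | pay 107303 | balance=137345
3 | pay 87823 | balance=52213
4 | pay 85476 | balance=0
5 | pay 87257 | balance=0
6 | pay 87354 | balance=0
7 | pay 81575 | balance=0
8 | pay 90868 | balance=0

0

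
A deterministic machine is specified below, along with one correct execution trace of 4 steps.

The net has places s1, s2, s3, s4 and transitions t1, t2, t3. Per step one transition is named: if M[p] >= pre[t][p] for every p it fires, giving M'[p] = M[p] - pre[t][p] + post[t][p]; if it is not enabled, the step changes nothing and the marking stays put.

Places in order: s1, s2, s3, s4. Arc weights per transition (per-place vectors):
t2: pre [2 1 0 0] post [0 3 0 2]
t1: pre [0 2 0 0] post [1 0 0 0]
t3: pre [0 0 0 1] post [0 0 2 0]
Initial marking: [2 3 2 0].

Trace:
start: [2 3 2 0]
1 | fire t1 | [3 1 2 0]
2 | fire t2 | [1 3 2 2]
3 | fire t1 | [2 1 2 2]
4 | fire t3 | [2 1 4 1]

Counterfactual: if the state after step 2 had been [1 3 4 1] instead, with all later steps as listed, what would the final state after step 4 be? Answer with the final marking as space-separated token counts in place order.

2 1 6 0

state after step 2 := [1 3 4 1]
3 | fire t1 | [2 1 4 1]
4 | fire t3 | [2 1 6 0]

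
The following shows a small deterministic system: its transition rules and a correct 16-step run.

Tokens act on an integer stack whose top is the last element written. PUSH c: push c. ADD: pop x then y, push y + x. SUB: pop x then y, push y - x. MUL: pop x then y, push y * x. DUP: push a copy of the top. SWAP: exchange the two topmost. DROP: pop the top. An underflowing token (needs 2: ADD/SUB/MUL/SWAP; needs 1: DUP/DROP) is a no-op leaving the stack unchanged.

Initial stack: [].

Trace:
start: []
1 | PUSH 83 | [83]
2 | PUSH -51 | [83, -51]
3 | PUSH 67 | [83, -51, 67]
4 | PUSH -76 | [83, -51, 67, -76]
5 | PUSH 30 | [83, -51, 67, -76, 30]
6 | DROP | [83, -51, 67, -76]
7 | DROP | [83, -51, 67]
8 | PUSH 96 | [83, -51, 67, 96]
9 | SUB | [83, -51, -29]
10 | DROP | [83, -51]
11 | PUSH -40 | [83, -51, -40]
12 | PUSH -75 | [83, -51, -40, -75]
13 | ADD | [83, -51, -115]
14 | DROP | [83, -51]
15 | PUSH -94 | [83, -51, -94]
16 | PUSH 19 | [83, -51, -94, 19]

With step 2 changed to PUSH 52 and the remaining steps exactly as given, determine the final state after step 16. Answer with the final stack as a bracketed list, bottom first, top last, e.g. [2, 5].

(re-executing from step 2 with the substitution; state before step 2: [83])
2 | PUSH 52 | [83, 52]
3 | PUSH 67 | [83, 52, 67]
4 | PUSH -76 | [83, 52, 67, -76]
5 | PUSH 30 | [83, 52, 67, -76, 30]
6 | DROP | [83, 52, 67, -76]
7 | DROP | [83, 52, 67]
8 | PUSH 96 | [83, 52, 67, 96]
9 | SUB | [83, 52, -29]
10 | DROP | [83, 52]
11 | PUSH -40 | [83, 52, -40]
12 | PUSH -75 | [83, 52, -40, -75]
13 | ADD | [83, 52, -115]
14 | DROP | [83, 52]
15 | PUSH -94 | [83, 52, -94]
16 | PUSH 19 | [83, 52, -94, 19]

[83, 52, -94, 19]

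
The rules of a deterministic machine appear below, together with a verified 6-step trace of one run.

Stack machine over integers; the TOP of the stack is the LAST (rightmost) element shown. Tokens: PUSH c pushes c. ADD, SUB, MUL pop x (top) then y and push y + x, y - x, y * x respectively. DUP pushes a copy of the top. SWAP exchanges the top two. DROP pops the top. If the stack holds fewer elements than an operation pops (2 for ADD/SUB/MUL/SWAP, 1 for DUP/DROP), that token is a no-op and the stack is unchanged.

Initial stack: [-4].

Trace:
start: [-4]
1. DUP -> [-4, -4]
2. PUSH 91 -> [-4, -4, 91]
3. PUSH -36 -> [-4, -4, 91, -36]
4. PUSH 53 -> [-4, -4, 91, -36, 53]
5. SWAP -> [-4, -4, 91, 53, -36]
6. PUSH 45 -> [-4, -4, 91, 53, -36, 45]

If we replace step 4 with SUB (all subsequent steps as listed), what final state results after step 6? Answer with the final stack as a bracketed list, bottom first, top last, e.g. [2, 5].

(re-executing from step 4 with the substitution; state before step 4: [-4, -4, 91, -36])
4. SUB -> [-4, -4, 127]
5. SWAP -> [-4, 127, -4]
6. PUSH 45 -> [-4, 127, -4, 45]

[-4, 127, -4, 45]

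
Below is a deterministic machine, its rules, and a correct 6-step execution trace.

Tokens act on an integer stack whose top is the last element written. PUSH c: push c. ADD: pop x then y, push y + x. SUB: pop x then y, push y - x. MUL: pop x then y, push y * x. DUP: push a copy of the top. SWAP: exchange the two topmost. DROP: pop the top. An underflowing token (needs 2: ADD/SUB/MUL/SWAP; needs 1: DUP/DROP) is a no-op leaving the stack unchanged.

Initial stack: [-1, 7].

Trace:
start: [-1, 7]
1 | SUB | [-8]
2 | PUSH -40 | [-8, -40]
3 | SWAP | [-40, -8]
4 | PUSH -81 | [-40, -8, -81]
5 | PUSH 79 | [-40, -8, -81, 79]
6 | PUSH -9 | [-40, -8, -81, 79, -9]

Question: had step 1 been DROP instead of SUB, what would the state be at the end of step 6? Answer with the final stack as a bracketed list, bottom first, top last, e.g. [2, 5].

[-40, -1, -81, 79, -9]

(re-executing from step 1 with the substitution; state before step 1: [-1, 7])
1 | DROP | [-1]
2 | PUSH -40 | [-1, -40]
3 | SWAP | [-40, -1]
4 | PUSH -81 | [-40, -1, -81]
5 | PUSH 79 | [-40, -1, -81, 79]
6 | PUSH -9 | [-40, -1, -81, 79, -9]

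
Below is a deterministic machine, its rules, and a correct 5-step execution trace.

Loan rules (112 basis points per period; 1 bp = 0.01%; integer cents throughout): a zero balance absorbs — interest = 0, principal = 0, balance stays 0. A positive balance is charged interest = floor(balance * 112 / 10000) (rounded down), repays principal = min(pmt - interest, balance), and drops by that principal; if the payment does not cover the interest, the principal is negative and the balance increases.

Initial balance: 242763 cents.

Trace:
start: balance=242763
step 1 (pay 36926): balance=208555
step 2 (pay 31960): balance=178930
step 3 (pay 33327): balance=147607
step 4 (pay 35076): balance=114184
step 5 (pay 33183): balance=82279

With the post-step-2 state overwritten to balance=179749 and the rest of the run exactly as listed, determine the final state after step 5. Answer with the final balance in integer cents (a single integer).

83126

state after step 2 := balance=179749
step 3 (pay 33327): balance=148435
step 4 (pay 35076): balance=115021
step 5 (pay 33183): balance=83126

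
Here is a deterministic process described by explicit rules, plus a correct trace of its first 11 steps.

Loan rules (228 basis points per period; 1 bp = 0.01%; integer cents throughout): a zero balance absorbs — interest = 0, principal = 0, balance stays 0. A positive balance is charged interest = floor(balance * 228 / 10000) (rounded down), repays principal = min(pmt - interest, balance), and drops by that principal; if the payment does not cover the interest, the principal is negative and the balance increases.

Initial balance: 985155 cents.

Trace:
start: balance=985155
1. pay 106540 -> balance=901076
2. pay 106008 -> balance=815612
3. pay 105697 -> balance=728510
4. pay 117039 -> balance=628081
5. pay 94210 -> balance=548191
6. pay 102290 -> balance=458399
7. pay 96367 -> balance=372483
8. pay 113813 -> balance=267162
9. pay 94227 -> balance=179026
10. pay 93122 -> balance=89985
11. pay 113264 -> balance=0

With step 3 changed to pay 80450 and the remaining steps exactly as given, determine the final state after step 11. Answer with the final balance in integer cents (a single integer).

9007

(re-executing from step 3 with the substitution; state before step 3: balance=815612)
3. pay 80450 -> balance=753757
4. pay 117039 -> balance=653903
5. pay 94210 -> balance=574601
6. pay 102290 -> balance=485411
7. pay 96367 -> balance=400111
8. pay 113813 -> balance=295420
9. pay 94227 -> balance=207928
10. pay 93122 -> balance=119546
11. pay 113264 -> balance=9007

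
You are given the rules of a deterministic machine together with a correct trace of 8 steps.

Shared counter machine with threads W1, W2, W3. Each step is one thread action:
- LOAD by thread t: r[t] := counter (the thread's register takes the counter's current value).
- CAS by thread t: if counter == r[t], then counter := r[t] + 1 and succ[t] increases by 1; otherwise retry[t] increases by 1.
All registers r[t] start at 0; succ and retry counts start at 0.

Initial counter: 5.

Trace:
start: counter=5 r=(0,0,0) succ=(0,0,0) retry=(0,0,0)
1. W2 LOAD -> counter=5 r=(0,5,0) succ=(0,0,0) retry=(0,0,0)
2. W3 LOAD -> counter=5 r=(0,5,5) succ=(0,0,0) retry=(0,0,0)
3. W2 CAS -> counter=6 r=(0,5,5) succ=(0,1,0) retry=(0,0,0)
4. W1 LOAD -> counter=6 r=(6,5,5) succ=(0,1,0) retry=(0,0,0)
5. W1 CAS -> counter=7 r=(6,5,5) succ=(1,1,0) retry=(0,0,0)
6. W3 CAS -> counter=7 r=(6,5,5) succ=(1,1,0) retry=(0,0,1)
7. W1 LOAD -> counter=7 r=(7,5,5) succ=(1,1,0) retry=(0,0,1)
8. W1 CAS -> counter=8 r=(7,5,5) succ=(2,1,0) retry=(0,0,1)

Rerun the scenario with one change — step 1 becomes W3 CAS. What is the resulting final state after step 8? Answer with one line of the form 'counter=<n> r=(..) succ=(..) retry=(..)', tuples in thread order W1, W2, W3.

(re-executing from step 1 with the substitution; state before step 1: counter=5 r=(0,0,0) succ=(0,0,0) retry=(0,0,0))
1. W3 CAS -> counter=5 r=(0,0,0) succ=(0,0,0) retry=(0,0,1)
2. W3 LOAD -> counter=5 r=(0,0,5) succ=(0,0,0) retry=(0,0,1)
3. W2 CAS -> counter=5 r=(0,0,5) succ=(0,0,0) retry=(0,1,1)
4. W1 LOAD -> counter=5 r=(5,0,5) succ=(0,0,0) retry=(0,1,1)
5. W1 CAS -> counter=6 r=(5,0,5) succ=(1,0,0) retry=(0,1,1)
6. W3 CAS -> counter=6 r=(5,0,5) succ=(1,0,0) retry=(0,1,2)
7. W1 LOAD -> counter=6 r=(6,0,5) succ=(1,0,0) retry=(0,1,2)
8. W1 CAS -> counter=7 r=(6,0,5) succ=(2,0,0) retry=(0,1,2)

counter=7 r=(6,0,5) succ=(2,0,0) retry=(0,1,2)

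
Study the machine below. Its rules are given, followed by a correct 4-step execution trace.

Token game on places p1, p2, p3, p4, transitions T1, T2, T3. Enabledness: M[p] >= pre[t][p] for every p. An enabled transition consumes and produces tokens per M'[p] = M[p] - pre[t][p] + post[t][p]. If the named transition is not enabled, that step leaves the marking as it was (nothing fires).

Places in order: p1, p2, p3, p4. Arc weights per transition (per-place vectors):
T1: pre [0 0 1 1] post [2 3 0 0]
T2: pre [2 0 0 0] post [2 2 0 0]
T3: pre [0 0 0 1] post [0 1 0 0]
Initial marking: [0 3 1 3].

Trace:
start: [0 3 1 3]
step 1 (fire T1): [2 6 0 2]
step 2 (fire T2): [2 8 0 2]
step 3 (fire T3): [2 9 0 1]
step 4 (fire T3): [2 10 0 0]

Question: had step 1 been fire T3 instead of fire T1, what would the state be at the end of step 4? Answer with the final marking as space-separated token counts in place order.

(re-executing from step 1 with the substitution; state before step 1: [0 3 1 3])
step 1 (fire T3): [0 4 1 2]
step 2 (fire T2): [0 4 1 2]
step 3 (fire T3): [0 5 1 1]
step 4 (fire T3): [0 6 1 0]

0 6 1 0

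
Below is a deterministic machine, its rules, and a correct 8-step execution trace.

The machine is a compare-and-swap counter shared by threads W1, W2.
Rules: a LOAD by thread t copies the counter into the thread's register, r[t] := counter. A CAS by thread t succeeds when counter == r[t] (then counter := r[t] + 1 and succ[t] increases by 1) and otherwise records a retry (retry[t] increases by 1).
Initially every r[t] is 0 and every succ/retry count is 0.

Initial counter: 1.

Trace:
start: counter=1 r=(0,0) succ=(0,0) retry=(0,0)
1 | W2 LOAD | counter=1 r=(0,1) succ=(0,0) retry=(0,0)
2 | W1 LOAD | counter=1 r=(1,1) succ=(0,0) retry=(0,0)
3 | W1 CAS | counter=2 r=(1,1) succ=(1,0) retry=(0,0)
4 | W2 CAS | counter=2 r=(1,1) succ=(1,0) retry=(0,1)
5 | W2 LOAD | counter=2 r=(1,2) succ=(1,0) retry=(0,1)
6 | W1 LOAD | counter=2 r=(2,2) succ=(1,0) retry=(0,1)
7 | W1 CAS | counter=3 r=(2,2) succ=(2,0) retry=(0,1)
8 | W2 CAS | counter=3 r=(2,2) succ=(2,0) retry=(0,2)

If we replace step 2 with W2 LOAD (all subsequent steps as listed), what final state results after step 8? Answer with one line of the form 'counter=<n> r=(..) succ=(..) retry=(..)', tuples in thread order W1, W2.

counter=3 r=(2,2) succ=(1,1) retry=(1,1)

(re-executing from step 2 with the substitution; state before step 2: counter=1 r=(0,1) succ=(0,0) retry=(0,0))
2 | W2 LOAD | counter=1 r=(0,1) succ=(0,0) retry=(0,0)
3 | W1 CAS | counter=1 r=(0,1) succ=(0,0) retry=(1,0)
4 | W2 CAS | counter=2 r=(0,1) succ=(0,1) retry=(1,0)
5 | W2 LOAD | counter=2 r=(0,2) succ=(0,1) retry=(1,0)
6 | W1 LOAD | counter=2 r=(2,2) succ=(0,1) retry=(1,0)
7 | W1 CAS | counter=3 r=(2,2) succ=(1,1) retry=(1,0)
8 | W2 CAS | counter=3 r=(2,2) succ=(1,1) retry=(1,1)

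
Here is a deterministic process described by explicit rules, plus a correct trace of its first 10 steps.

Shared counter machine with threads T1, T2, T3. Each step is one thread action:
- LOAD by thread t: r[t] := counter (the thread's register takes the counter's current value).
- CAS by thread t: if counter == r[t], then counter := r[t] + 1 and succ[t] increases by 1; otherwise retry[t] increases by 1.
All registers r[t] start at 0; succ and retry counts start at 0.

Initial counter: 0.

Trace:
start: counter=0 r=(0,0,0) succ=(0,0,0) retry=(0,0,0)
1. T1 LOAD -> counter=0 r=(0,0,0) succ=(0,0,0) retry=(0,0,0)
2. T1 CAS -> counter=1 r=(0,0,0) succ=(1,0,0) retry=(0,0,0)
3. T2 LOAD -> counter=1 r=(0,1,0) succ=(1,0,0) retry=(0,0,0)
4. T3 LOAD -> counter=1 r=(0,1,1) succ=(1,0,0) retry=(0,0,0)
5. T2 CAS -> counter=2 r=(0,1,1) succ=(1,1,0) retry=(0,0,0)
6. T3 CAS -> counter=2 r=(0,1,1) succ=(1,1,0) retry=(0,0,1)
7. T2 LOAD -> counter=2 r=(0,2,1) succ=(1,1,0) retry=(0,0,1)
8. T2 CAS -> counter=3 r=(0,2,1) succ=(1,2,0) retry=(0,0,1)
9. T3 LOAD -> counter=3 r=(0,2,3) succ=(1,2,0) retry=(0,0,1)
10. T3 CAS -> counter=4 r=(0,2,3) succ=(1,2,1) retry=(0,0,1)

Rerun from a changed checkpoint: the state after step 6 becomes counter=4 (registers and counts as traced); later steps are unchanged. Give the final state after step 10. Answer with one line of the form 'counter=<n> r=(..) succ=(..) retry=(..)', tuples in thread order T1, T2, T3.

counter=6 r=(0,4,5) succ=(1,2,1) retry=(0,0,1)

state after step 6 := counter=4 r=(0,1,1) succ=(1,1,0) retry=(0,0,1)
7. T2 LOAD -> counter=4 r=(0,4,1) succ=(1,1,0) retry=(0,0,1)
8. T2 CAS -> counter=5 r=(0,4,1) succ=(1,2,0) retry=(0,0,1)
9. T3 LOAD -> counter=5 r=(0,4,5) succ=(1,2,0) retry=(0,0,1)
10. T3 CAS -> counter=6 r=(0,4,5) succ=(1,2,1) retry=(0,0,1)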